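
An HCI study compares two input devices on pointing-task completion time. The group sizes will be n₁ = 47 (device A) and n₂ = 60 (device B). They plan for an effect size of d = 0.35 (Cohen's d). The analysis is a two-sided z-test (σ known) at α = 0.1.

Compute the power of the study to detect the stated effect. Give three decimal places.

Power ≈ 0.561

Noncentrality parameter: δ = d / √(1/n₁ + 1/n₂) = 0.35 / √(1/47 + 1/60) = 1.7968
Critical value for a two-sided test at α = 0.1: z_{α/2} = 1.645.
Power = Φ(δ − 1.645) + Φ(−δ − 1.645) = Φ(0.152) + Φ(-3.442) = 0.5604 + 0.0003 = 0.5607.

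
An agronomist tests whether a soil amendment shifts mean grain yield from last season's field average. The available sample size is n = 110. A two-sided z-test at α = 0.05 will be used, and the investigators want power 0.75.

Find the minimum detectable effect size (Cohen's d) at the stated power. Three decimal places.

Need Φ(δ − 1.960) = 0.75, so δ = 1.960 + 0.674 = 2.634.
(Lower-tail contribution to power is negligible for δ > 0.)
δ = d·√n ⇒ d = δ/√n = 2.634/√110 = 0.2512.

d ≈ 0.251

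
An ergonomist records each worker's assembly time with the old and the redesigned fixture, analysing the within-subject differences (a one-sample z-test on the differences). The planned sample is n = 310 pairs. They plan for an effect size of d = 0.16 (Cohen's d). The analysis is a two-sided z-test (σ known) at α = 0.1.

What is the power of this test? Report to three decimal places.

Noncentrality parameter: λ = d·√n = 0.16 × √310 = 2.8171
Two-sided α = 0.1 → critical value z_{0.05} = 1.645.
Power = Φ(λ − 1.645) + Φ(−λ − 1.645) = Φ(1.172) + Φ(-4.462) = 0.8794 + 0.0000 = 0.8795.

Power ≈ 0.879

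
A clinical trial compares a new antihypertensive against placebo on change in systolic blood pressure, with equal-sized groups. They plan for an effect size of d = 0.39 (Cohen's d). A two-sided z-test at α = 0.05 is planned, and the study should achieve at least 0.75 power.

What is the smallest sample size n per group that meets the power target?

Set Φ(δ − 1.960) = 0.75; then δ − 1.960 = Φ⁻¹(0.75) = 0.674, giving δ = 2.634.
(For δ > 0 the lower-tail rejection region contributes negligibly to power, so the one-term inversion is standard.)
δ = d·√(n/2) ⇒ n = 2(δ/d)² = 2 × (2.634 / 0.39)² = 91.26.
Round up to the next whole unit.

n = 92 per group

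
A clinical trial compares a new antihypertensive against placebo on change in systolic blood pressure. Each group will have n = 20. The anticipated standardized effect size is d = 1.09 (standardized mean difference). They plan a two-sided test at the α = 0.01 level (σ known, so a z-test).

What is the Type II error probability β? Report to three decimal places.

Noncentrality parameter: δ = d·√(n/2) = 1.09 × √(20/2) = 3.4469
Critical value for a two-sided test at α = 0.01: z_{α/2} = 2.576.
Power = Φ(δ − 2.576) + Φ(−δ − 2.576) = Φ(0.871) + Φ(-6.023) = 0.8081 + 0.0000 = 0.8081.
Type II error: β = 1 − power = 1 − 0.8081 = 0.1919.

β ≈ 0.192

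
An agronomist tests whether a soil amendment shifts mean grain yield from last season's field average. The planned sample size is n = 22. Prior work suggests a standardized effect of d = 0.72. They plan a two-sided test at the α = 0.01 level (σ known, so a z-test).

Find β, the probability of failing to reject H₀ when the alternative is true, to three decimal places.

β ≈ 0.211

Noncentrality parameter: δ = d·√n = 0.72 × √22 = 3.3771
Critical value for a two-sided test at α = 0.01: z_{α/2} = 2.576.
Power = Φ(δ − 2.576) + Φ(−δ − 2.576) = Φ(0.801) + Φ(-5.953) = 0.7885 + 0.0000 = 0.7885.
Type II error: β = 1 − power = 1 − 0.7885 = 0.2115.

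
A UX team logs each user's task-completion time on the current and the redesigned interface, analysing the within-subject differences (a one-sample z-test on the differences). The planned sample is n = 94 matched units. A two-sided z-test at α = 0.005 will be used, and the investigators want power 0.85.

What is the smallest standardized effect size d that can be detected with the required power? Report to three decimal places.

Required noncentrality: δ = z_{0.0025} + z_{0.15} = 2.807 + 1.036 = 3.843.
(The second rejection-region term Φ(−δ − z_{α/2}) is negligible and dropped.)
δ = d·√n ⇒ d = δ/√n = 3.843/√94 = 0.3964.

d ≈ 0.396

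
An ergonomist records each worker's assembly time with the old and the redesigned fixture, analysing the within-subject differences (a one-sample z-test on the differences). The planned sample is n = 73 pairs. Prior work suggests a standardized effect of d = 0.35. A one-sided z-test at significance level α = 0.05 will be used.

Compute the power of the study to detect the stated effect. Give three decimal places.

Power ≈ 0.911

Noncentrality parameter: δ = d·√n = 0.35 × √73 = 2.9904
One-sided α = 0.05 → critical value z_{0.05} = 1.645.
Power = P(Z > 1.645 − δ) = Φ(1.346) = 0.9108.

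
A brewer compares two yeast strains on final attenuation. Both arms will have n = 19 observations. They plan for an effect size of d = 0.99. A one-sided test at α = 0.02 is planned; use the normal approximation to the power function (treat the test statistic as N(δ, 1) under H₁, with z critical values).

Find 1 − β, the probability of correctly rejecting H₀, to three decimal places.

Power ≈ 0.841

Noncentrality parameter: δ = d·√(n/2) = 0.99 × √(19/2) = 3.0514
One-sided α = 0.02 → critical value z_{0.02} = 2.054.
Power = P(Z > 2.054 − δ) = Φ(0.998) = 0.8408.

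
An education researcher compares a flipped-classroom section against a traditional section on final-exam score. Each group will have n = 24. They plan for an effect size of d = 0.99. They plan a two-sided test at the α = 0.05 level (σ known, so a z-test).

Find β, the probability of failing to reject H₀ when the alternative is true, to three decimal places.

Noncentrality parameter: δ = d·√(n/2) = 0.99 × √(24/2) = 3.4295
Two-sided α = 0.05 → critical value z_{0.025} = 1.960.
Power = Φ(δ − 1.960) + Φ(−δ − 1.960) = Φ(1.469) + Φ(-5.389) = 0.9292 + 0.0000 = 0.9292.
Type II error: β = 1 − power = 1 − 0.9292 = 0.0708.

β ≈ 0.071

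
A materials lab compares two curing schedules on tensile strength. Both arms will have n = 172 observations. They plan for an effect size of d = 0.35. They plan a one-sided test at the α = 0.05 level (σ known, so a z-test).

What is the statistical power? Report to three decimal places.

Power ≈ 0.945

Noncentrality parameter: δ = d·√(n/2) = 0.35 × √(172/2) = 3.2458
Critical value for a one-sided test at α = 0.05: z_α = 1.645.
Power = P(Z > 1.645 − δ) = Φ(1.601) = 0.9453.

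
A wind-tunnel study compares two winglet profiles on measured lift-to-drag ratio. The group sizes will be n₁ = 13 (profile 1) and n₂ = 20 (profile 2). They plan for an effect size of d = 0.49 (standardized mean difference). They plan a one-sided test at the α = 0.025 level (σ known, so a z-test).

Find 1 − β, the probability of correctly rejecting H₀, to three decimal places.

Power ≈ 0.279

Noncentrality parameter: δ = d / √(1/n₁ + 1/n₂) = 0.49 / √(1/13 + 1/20) = 1.3754
One-sided α = 0.025 → critical value z_{0.025} = 1.960.
Power = P(Z > 1.960 − δ) = Φ(-0.585) = 0.2794.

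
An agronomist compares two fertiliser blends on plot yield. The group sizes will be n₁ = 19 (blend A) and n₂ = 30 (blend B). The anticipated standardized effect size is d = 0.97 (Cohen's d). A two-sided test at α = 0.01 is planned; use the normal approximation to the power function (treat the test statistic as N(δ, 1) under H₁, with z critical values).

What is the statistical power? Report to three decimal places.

Noncentrality parameter: δ = d / √(1/n₁ + 1/n₂) = 0.97 / √(1/19 + 1/30) = 3.3083
Two-sided α = 0.01 → critical value z_{0.005} = 2.576.
Power = Φ(δ − 2.576) + Φ(−δ − 2.576) = Φ(0.733) + Φ(-5.884) = 0.7681 + 0.0000 = 0.7681.

Power ≈ 0.768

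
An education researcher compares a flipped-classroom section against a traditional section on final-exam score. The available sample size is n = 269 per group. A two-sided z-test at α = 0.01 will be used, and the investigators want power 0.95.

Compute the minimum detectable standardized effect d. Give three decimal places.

Need Φ(δ − 2.576) = 0.95, so δ = 2.576 + 1.645 = 4.221.
(The second rejection-region term Φ(−δ − z_{α/2}) is negligible and dropped.)
δ = d·√(n/2) ⇒ d = δ/√(n/2) = 4.221/√(269/2) = 0.3639.

d ≈ 0.364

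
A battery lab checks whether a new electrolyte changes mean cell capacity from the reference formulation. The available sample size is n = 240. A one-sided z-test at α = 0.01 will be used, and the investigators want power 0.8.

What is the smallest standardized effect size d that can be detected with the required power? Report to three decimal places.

Required noncentrality: δ = z_{0.01} + z_{0.20} = 2.326 + 0.842 = 3.168.
δ = d·√n ⇒ d = δ/√n = 3.168/√240 = 0.2045.

d ≈ 0.204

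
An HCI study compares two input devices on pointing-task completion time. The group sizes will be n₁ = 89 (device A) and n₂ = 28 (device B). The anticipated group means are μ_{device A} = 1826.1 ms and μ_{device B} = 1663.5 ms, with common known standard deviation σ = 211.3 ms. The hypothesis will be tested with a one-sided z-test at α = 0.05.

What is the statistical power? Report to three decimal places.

Standardized effect: d = |μ_{device A} − μ_{device B}| / σ = |1826.1 − 1663.5| / 211.3 = 0.7695
Noncentrality parameter: δ = d / √(1/n₁ + 1/n₂) = 0.7695 / √(1/89 + 1/28) = 3.5514
One-sided α = 0.05 → critical value z_{0.05} = 1.645.
Power = Φ(δ − 1.645) = Φ(1.907) = 0.9717.

Power ≈ 0.972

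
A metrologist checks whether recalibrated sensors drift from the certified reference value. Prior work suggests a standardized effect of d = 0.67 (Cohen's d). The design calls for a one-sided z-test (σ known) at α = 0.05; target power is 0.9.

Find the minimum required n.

Set Φ(δ − 1.645) = 0.9; then δ − 1.645 = Φ⁻¹(0.9) = 1.282, giving δ = 2.926.
δ = d·√n ⇒ n = (δ/d)² = (2.926 / 0.67)² = 19.08.
Round up to the next whole unit.

n = 20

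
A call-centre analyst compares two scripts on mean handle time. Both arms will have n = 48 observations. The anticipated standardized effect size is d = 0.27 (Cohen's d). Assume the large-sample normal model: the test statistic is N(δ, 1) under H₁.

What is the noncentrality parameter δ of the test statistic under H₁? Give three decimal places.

The noncentrality parameter scales effect size by the design's sample-size factor: δ = d·√(n/2) = 0.27 × √(48/2) = 1.3227

δ ≈ 1.323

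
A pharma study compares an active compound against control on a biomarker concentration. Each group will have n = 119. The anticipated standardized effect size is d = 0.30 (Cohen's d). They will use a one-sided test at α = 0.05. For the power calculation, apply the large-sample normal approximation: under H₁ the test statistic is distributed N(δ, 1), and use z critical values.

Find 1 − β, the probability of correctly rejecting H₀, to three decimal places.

Noncentrality parameter: λ = d·√(n/2) = 0.30 × √(119/2) = 2.3141
Critical value for a one-sided test at α = 0.05: z_α = 1.645.
Power = P(Z > 1.645 − λ) = Φ(0.669) = 0.7483.

Power ≈ 0.748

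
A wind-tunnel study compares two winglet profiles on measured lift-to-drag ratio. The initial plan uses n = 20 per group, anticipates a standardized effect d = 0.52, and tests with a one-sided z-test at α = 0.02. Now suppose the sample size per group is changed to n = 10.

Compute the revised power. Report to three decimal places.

Power ≈ 0.186

With n = 10 per group: δ = d·√(n/2) = 0.52 × √(10/2) = 1.1628. Critical value z_{0.02} = 2.054.
Revised power = Φ(δ − 2.054) = Φ(-0.891) = 0.1865.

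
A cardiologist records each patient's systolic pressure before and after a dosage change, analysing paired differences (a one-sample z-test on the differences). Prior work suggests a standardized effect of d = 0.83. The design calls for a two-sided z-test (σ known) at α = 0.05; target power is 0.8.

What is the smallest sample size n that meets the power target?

n = 12

For power 0.8 need Φ(δ − z_{0.025}) = 0.8, so δ = z_{0.025} + z_{0.20} = 1.960 + 0.842 = 2.802.
(Ignoring the negligible lower-tail rejection probability gives the usual closed-form inversion.)
δ = d·√n ⇒ n = (δ/d)² = (2.802 / 0.83)² = 11.39.
Rounding up, n = 12.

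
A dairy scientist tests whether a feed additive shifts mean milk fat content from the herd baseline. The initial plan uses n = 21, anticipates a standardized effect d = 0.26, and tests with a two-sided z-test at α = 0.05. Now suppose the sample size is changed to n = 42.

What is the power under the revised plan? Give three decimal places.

Power ≈ 0.392

With n = 42: δ = d·√n = 0.26 × √42 = 1.6850. Critical value z_{0.025} = 1.960.
Revised power = Φ(δ − 1.960) + Φ(−δ − 1.960) = Φ(-0.275) + Φ(-3.645) = 0.3917 + 0.0001 = 0.3918.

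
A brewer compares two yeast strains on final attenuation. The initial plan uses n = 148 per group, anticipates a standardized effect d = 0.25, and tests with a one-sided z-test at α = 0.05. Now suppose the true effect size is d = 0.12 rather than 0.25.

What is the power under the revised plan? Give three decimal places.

Power ≈ 0.270

With d = 0.12: δ = d·√(n/2) = 0.12 × √(148/2) = 1.0323. Critical value z_{0.05} = 1.645.
Revised power = P(Z > 1.645 − δ) = Φ(-0.613) = 0.2701.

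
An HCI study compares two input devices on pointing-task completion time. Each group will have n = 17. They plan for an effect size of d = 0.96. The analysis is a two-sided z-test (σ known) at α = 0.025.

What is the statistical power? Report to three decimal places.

Noncentrality parameter: δ = d·√(n/2) = 0.96 × √(17/2) = 2.7989
Two-sided α = 0.025 → critical value z_{0.0125} = 2.241.
Power = Φ(δ − 2.241) + Φ(−δ − 2.241) = Φ(0.557) + Φ(-5.040) = 0.7114 + 0.0000 = 0.7114.

Power ≈ 0.711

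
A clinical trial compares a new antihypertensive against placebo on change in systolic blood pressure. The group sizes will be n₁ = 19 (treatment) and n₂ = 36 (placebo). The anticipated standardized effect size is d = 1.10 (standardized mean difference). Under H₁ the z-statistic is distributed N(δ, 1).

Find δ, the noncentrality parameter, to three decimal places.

The noncentrality parameter scales effect size by the design's sample-size factor: δ = d / √(1/n₁ + 1/n₂) = 1.10 / √(1/19 + 1/36) = 3.8792

δ ≈ 3.879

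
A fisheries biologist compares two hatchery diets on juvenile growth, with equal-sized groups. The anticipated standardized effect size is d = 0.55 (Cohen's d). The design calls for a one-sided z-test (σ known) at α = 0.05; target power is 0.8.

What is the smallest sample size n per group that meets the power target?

For power 0.8 need Φ(δ − z_{0.05}) = 0.8, so δ = z_{0.05} + z_{0.20} = 1.645 + 0.842 = 2.486.
δ = d·√(n/2) ⇒ n = 2(δ/d)² = 2 × (2.486 / 0.55)² = 40.88.
Round up to the next whole unit.

n = 41 per group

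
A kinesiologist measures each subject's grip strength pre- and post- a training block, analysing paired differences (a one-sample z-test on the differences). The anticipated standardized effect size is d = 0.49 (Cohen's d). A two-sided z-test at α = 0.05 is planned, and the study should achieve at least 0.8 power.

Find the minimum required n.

For power 0.8 need Φ(δ − z_{0.025}) = 0.8, so δ = z_{0.025} + z_{0.20} = 1.960 + 0.842 = 2.802.
(For δ > 0 the lower-tail rejection region contributes negligibly to power, so the one-term inversion is standard.)
δ = d·√n ⇒ n = (δ/d)² = (2.802 / 0.49)² = 32.69.
Round up to the next whole unit.

n = 33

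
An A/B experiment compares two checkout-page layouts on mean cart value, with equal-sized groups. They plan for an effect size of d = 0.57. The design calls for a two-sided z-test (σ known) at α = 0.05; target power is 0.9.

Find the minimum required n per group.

n = 65 per group

For power 0.9 need Φ(δ − z_{0.025}) = 0.9, so δ = z_{0.025} + z_{0.10} = 1.960 + 1.282 = 3.242.
(For δ > 0 the lower-tail rejection region contributes negligibly to power, so the one-term inversion is standard.)
δ = d·√(n/2) ⇒ n = 2(δ/d)² = 2 × (3.242 / 0.57)² = 64.68.
Rounding up, n = 65 per group.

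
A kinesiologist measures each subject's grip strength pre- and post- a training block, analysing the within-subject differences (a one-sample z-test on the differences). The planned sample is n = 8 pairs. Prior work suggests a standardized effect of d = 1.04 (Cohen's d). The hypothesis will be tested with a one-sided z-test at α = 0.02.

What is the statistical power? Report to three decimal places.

Noncentrality parameter: δ = d·√n = 1.04 × √8 = 2.9416
Critical value for a one-sided test at α = 0.02: z_α = 2.054.
Power = Φ(δ − 2.054) = Φ(0.888) = 0.8127.

Power ≈ 0.813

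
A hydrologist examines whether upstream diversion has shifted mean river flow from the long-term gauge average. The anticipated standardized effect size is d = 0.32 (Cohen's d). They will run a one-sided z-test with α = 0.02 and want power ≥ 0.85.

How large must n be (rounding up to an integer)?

Set Φ(δ − 2.054) = 0.85; then δ − 2.054 = Φ⁻¹(0.85) = 1.036, giving δ = 3.090.
δ = d·√n ⇒ n = (δ/d)² = (3.090 / 0.32)² = 93.25.
Rounding up, n = 94.

n = 94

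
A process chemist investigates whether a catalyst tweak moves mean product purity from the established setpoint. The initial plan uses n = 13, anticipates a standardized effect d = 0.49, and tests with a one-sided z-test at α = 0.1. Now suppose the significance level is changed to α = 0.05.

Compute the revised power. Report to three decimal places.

δ = d·√n = 0.49 × √13 = 1.7667 (unchanged). New critical value: z_{0.05} = 1.645.
Revised power = P(Z > 1.645 − δ) = Φ(0.122) = 0.5485.

Power ≈ 0.548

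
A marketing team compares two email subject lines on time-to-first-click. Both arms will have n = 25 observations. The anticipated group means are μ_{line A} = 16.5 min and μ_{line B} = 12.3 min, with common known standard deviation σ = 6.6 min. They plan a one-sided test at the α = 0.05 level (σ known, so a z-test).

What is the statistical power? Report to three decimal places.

Standardized effect: d = |μ_{line A} − μ_{line B}| / σ = |16.5 − 12.3| / 6.6 = 0.6364
Noncentrality parameter: δ = d·√(n/2) = 0.6364 × √(25/2) = 2.2499
Critical value for a one-sided test at α = 0.05: z_α = 1.645.
Power = Φ(δ − 1.645) = Φ(0.605) = 0.7274.

Power ≈ 0.727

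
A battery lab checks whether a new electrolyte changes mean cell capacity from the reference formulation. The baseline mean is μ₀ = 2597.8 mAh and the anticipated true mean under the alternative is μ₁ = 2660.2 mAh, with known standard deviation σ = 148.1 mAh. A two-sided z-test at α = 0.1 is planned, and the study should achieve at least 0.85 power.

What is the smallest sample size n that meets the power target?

n = 41

Standardized effect: d = |μ₁ − μ₀| / σ = |2660.2 − 2597.8| / 148.1 = 0.4213
Set Φ(δ − 1.645) = 0.85; then δ − 1.645 = Φ⁻¹(0.85) = 1.036, giving δ = 2.681.
(The Φ(−δ − z_{α/2}) term is vanishingly small for δ > 0 and is dropped in the standard sample-size formula.)
δ = d·√n ⇒ n = (δ/d)² = (2.681 / 0.4213)² = 40.50.
Round up to the next whole unit.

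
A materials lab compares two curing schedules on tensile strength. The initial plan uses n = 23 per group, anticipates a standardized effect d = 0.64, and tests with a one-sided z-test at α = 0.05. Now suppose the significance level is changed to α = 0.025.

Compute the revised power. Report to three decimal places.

Power ≈ 0.583

δ = d·√(n/2) = 0.64 × √(23/2) = 2.1703 (unchanged). New critical value: z_{0.025} = 1.960.
Revised power = P(Z > 1.960 − δ) = Φ(0.210) = 0.5833.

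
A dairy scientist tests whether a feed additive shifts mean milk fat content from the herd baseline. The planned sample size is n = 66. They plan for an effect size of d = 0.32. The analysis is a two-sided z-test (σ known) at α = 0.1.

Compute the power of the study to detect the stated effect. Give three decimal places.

Noncentrality parameter: δ = d·√n = 0.32 × √66 = 2.5997
Critical value for a two-sided test at α = 0.1: z_{α/2} = 1.645.
Power = Φ(δ − 1.645) + Φ(−δ − 1.645) = Φ(0.955) + Φ(-4.245) = 0.8302 + 0.0000 = 0.8302.

Power ≈ 0.830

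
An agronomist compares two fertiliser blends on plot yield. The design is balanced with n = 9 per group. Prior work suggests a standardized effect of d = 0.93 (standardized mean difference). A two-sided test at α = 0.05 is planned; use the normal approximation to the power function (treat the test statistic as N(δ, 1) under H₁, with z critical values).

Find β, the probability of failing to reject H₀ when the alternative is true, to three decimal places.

Noncentrality parameter: δ = d·√(n/2) = 0.93 × √(9/2) = 1.9728
Two-sided α = 0.05 → critical value z_{0.025} = 1.960.
Power = Φ(δ − 1.960) + Φ(−δ − 1.960) = Φ(0.013) + Φ(-3.933) = 0.5051 + 0.0000 = 0.5052.
Type II error: β = 1 − power = 1 − 0.5052 = 0.4948.

β ≈ 0.495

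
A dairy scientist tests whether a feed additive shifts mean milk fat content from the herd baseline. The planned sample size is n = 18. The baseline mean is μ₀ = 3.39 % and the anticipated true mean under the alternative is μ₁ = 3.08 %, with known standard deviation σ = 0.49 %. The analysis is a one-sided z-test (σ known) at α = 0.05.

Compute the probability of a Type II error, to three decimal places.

β ≈ 0.149

Standardized effect: d = |μ₁ − μ₀| / σ = |3.08 − 3.39| / 0.49 = 0.6327
Noncentrality parameter: δ = d·√n = 0.6327 × √18 = 2.6841
One-sided α = 0.05 → critical value z_{0.05} = 1.645.
Power = P(Z > 1.645 − δ) = Φ(1.039) = 0.8507.
Type II error: β = 1 − power = 1 − 0.8507 = 0.1493.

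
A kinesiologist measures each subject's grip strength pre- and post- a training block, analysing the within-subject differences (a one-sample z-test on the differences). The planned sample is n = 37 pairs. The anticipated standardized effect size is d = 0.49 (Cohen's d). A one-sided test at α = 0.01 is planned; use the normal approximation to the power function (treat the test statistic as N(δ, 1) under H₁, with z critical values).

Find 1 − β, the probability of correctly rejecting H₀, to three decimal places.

Noncentrality parameter: δ = d·√n = 0.49 × √37 = 2.9806
One-sided α = 0.01 → critical value z_{0.01} = 2.326.
Power = P(Z > 2.326 − δ) = Φ(0.654) = 0.7435.

Power ≈ 0.744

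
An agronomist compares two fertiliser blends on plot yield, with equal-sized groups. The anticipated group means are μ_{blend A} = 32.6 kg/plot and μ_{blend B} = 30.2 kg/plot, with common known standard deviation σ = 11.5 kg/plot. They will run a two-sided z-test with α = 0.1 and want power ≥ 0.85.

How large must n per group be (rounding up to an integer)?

n = 331 per group

Standardized effect: d = |μ_{blend A} − μ_{blend B}| / σ = |32.6 − 30.2| / 11.5 = 0.2087
Set Φ(δ − 1.645) = 0.85; then δ − 1.645 = Φ⁻¹(0.85) = 1.036, giving δ = 2.681.
(Ignoring the negligible lower-tail rejection probability gives the usual closed-form inversion.)
δ = d·√(n/2) ⇒ n = 2(δ/d)² = 2 × (2.681 / 0.2087)² = 330.13.
Round up to the next whole unit.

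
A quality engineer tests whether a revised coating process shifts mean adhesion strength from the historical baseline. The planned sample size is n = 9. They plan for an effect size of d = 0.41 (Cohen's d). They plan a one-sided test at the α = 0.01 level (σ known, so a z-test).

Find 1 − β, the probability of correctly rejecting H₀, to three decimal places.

Power ≈ 0.136

Noncentrality parameter: δ = d·√n = 0.41 × √9 = 1.2300
Critical value for a one-sided test at α = 0.01: z_α = 2.326.
Power = Φ(δ − 2.326) = Φ(-1.096) = 0.1365.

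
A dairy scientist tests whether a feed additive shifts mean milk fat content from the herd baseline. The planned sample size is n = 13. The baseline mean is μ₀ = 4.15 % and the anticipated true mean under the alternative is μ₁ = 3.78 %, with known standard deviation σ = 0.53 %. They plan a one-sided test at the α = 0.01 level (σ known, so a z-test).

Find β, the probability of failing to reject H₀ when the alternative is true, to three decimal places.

β ≈ 0.424

Standardized effect: d = |μ₁ − μ₀| / σ = |3.78 − 4.15| / 0.53 = 0.6981
Noncentrality parameter: δ = d·√n = 0.6981 × √13 = 2.5171
Critical value for a one-sided test at α = 0.01: z_α = 2.326.
Power = P(Z > 2.326 − δ) = Φ(0.191) = 0.5756.
Type II error: β = 1 − power = 1 − 0.5756 = 0.4244.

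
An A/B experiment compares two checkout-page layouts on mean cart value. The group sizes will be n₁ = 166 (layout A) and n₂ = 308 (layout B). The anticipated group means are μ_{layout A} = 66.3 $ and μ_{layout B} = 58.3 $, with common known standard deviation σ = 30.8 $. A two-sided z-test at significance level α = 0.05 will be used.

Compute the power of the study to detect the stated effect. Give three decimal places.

Standardized effect: d = |μ_{layout A} − μ_{layout B}| / σ = |66.3 − 58.3| / 30.8 = 0.2597
Noncentrality parameter: δ = d / √(1/n₁ + 1/n₂) = 0.2597 / √(1/166 + 1/308) = 2.6976
Two-sided α = 0.05 → critical value z_{0.025} = 1.960.
Power = Φ(δ − 1.960) + Φ(−δ − 1.960) = Φ(0.738) + Φ(-4.658) = 0.7696 + 0.0000 = 0.7696.

Power ≈ 0.770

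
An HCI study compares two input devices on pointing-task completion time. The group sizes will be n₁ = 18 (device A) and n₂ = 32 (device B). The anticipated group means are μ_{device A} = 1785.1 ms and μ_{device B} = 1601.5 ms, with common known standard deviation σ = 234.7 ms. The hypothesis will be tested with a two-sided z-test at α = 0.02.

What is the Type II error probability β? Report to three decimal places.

β ≈ 0.371

Standardized effect: d = |μ_{device A} − μ_{device B}| / σ = |1785.1 − 1601.5| / 234.7 = 0.7823
Noncentrality parameter: δ = d / √(1/n₁ + 1/n₂) = 0.7823 / √(1/18 + 1/32) = 2.6551
Two-sided α = 0.02 → critical value z_{0.01} = 2.326.
Power = Φ(δ − 2.326) + Φ(−δ − 2.326) = Φ(0.329) + Φ(-4.981) = 0.6288 + 0.0000 = 0.6288.
Type II error: β = 1 − power = 1 − 0.6288 = 0.3712.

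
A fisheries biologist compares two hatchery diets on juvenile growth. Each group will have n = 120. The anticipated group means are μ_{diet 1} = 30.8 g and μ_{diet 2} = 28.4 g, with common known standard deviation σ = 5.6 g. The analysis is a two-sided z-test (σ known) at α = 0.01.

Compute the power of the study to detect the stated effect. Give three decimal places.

Power ≈ 0.772

Standardized effect: d = |μ_{diet 1} − μ_{diet 2}| / σ = |30.8 − 28.4| / 5.6 = 0.4286
Noncentrality parameter: λ = d·√(n/2) = 0.4286 × √(120/2) = 3.3197
Critical value for a two-sided test at α = 0.01: z_{α/2} = 2.576.
Power = Φ(λ − 2.576) + Φ(−λ − 2.576) = Φ(0.744) + Φ(-5.896) = 0.7715 + 0.0000 = 0.7715.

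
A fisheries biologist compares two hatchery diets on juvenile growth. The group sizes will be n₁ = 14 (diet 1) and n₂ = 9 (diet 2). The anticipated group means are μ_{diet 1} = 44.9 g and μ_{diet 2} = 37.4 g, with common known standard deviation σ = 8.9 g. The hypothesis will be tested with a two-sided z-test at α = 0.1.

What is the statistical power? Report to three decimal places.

Power ≈ 0.629

Standardized effect: d = |μ_{diet 1} − μ_{diet 2}| / σ = |44.9 − 37.4| / 8.9 = 0.8427
Noncentrality parameter: δ = d / √(1/n₁ + 1/n₂) = 0.8427 / √(1/14 + 1/9) = 1.9724
Two-sided α = 0.1 → critical value z_{0.05} = 1.645.
Power = Φ(δ − 1.645) + Φ(−δ − 1.645) = Φ(0.328) + Φ(-3.617) = 0.6284 + 0.0001 = 0.6285.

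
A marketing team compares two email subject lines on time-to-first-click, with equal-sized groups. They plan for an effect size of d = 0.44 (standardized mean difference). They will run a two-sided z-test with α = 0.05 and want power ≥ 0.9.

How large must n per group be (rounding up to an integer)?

For power 0.9 need Φ(δ − z_{0.025}) = 0.9, so δ = z_{0.025} + z_{0.10} = 1.960 + 1.282 = 3.242.
(The Φ(−δ − z_{α/2}) term is vanishingly small for δ > 0 and is dropped in the standard sample-size formula.)
δ = d·√(n/2) ⇒ n = 2(δ/d)² = 2 × (3.242 / 0.44)² = 108.55.
Rounding up, n = 109 per group.

n = 109 per group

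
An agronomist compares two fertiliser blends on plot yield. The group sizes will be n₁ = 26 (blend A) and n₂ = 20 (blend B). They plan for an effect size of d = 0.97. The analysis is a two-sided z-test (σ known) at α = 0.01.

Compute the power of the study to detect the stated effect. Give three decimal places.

Noncentrality parameter: λ = d / √(1/n₁ + 1/n₂) = 0.97 / √(1/26 + 1/20) = 3.2613
Two-sided α = 0.01 → critical value z_{0.005} = 2.576.
Power = Φ(λ − 2.576) + Φ(−λ − 2.576) = Φ(0.685) + Φ(-5.837) = 0.7535 + 0.0000 = 0.7535.

Power ≈ 0.753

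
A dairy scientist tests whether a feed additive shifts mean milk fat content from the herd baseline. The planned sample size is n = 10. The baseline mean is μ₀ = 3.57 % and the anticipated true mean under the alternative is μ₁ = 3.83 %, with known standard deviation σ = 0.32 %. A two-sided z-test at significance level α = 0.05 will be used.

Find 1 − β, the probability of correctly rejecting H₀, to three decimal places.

Power ≈ 0.729

Standardized effect: d = |μ₁ − μ₀| / σ = |3.83 − 3.57| / 0.32 = 0.8125
Noncentrality parameter: δ = d·√n = 0.8125 × √10 = 2.5694
Two-sided α = 0.05 → critical value z_{0.025} = 1.960.
Power = Φ(δ − 1.960) + Φ(−δ − 1.960) = Φ(0.609) + Φ(-4.529) = 0.7289 + 0.0000 = 0.7289.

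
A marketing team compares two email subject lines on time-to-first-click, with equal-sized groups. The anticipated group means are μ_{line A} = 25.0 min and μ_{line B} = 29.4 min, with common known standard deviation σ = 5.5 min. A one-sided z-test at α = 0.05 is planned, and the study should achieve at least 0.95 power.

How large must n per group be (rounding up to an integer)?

n = 34 per group

Standardized effect: d = |μ_{line A} − μ_{line B}| / σ = |25.0 − 29.4| / 5.5 = 0.8000
For power 0.95 need Φ(δ − z_{0.05}) = 0.95, so δ = z_{0.05} + z_{0.05} = 1.645 + 1.645 = 3.290.
δ = d·√(n/2) ⇒ n = 2(δ/d)² = 2 × (3.290 / 0.8000)² = 33.82.
Round up to the next whole unit.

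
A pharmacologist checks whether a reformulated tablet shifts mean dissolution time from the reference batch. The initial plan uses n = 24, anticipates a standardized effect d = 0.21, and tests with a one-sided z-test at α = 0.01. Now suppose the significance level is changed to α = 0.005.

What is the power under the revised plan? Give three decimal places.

δ = d·√n = 0.21 × √24 = 1.0288 (unchanged). New critical value: z_{0.005} = 2.576.
Revised power = P(Z > 2.576 − δ) = Φ(-1.547) = 0.0609.

Power ≈ 0.061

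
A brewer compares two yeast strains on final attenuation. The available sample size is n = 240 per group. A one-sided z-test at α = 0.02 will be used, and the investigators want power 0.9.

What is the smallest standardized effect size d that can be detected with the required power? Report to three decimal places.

d ≈ 0.304

Need Φ(δ − 2.054) = 0.9, so δ = 2.054 + 1.282 = 3.335.
δ = d·√(n/2) ⇒ d = δ/√(n/2) = 3.335/√(240/2) = 0.3045.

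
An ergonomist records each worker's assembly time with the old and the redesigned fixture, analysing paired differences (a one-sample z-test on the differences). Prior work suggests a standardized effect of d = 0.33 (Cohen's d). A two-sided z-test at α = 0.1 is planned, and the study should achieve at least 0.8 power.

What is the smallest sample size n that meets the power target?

For power 0.8 need Φ(δ − z_{0.05}) = 0.8, so δ = z_{0.05} + z_{0.20} = 1.645 + 0.842 = 2.486.
(For δ > 0 the lower-tail rejection region contributes negligibly to power, so the one-term inversion is standard.)
δ = d·√n ⇒ n = (δ/d)² = (2.486 / 0.33)² = 56.77.
Round up to the next whole unit.

n = 57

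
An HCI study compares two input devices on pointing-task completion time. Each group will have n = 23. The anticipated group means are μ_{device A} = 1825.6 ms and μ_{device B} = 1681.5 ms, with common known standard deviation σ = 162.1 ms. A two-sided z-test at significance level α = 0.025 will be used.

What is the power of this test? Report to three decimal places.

Standardized effect: d = |μ_{device A} − μ_{device B}| / σ = |1825.6 − 1681.5| / 162.1 = 0.8890
Noncentrality parameter: δ = d·√(n/2) = 0.8890 × √(23/2) = 3.0146
Critical value for a two-sided test at α = 0.025: z_{α/2} = 2.241.
Power = Φ(δ − 2.241) + Φ(−δ − 2.241) = Φ(0.773) + Φ(-5.256) = 0.7803 + 0.0000 = 0.7803.

Power ≈ 0.780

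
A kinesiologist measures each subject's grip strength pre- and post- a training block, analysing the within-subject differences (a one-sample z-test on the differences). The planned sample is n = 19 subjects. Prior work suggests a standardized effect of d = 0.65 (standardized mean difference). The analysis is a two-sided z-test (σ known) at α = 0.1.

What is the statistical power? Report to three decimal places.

Noncentrality parameter: δ = d·√n = 0.65 × √19 = 2.8333
Two-sided α = 0.1 → critical value z_{0.05} = 1.645.
Power = Φ(δ − 1.645) + Φ(−δ − 1.645) = Φ(1.188) + Φ(-4.478) = 0.8827 + 0.0000 = 0.8827.

Power ≈ 0.883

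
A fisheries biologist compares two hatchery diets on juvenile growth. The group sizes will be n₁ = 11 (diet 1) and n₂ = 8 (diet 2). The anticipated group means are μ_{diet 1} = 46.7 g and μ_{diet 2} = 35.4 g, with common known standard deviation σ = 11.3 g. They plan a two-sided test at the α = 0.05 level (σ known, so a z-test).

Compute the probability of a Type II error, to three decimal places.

Standardized effect: d = |μ_{diet 1} − μ_{diet 2}| / σ = |46.7 − 35.4| / 11.3 = 1.0000
Noncentrality parameter: δ = d / √(1/n₁ + 1/n₂) = 1.0000 / √(1/11 + 1/8) = 2.1521
Critical value for a two-sided test at α = 0.05: z_{α/2} = 1.960.
Power = Φ(δ − 1.960) + Φ(−δ − 1.960) = Φ(0.192) + Φ(-4.112) = 0.5762 + 0.0000 = 0.5762.
Type II error: β = 1 − power = 1 − 0.5762 = 0.4238.

β ≈ 0.424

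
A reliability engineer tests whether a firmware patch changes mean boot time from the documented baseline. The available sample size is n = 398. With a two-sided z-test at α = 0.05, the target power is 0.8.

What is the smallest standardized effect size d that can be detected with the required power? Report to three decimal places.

d ≈ 0.140

Required noncentrality: δ = z_{0.025} + z_{0.20} = 1.960 + 0.842 = 2.802.
(The second rejection-region term Φ(−δ − z_{α/2}) is negligible and dropped.)
δ = d·√n ⇒ d = δ/√n = 2.802/√398 = 0.1404.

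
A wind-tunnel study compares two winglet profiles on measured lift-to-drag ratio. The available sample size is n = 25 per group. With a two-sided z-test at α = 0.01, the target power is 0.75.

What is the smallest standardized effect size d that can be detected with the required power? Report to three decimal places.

d ≈ 0.919

Need Φ(δ − 2.576) = 0.75, so δ = 2.576 + 0.674 = 3.250.
(Lower-tail contribution to power is negligible for δ > 0.)
δ = d·√(n/2) ⇒ d = δ/√(n/2) = 3.250/√(25/2) = 0.9193.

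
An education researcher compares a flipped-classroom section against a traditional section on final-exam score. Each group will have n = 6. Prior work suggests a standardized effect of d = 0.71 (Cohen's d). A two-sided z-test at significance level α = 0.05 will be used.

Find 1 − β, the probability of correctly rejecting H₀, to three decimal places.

Power ≈ 0.233

Noncentrality parameter: δ = d·√(n/2) = 0.71 × √(6/2) = 1.2298
Two-sided α = 0.05 → critical value z_{0.025} = 1.960.
Power = Φ(δ − 1.960) + Φ(−δ − 1.960) = Φ(-0.730) + Φ(-3.190) = 0.2326 + 0.0007 = 0.2333.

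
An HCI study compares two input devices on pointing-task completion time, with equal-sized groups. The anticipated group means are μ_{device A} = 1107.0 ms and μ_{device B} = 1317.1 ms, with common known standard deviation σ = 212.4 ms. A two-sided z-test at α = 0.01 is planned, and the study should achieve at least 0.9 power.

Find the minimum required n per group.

n = 31 per group

Standardized effect: d = |μ_{device A} − μ_{device B}| / σ = |1107.0 − 1317.1| / 212.4 = 0.9892
For power 0.9 need Φ(δ − z_{0.005}) = 0.9, so δ = z_{0.005} + z_{0.10} = 2.576 + 1.282 = 3.857.
(Ignoring the negligible lower-tail rejection probability gives the usual closed-form inversion.)
δ = d·√(n/2) ⇒ n = 2(δ/d)² = 2 × (3.857 / 0.9892)² = 30.41.
Round up to the next whole unit.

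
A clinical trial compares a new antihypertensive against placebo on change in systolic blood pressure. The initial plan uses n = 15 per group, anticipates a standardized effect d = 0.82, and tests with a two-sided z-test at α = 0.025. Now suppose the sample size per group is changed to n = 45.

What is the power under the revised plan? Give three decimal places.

Power ≈ 0.950

With n = 45 per group: δ = d·√(n/2) = 0.82 × √(45/2) = 3.8896. Critical value z_{0.0125} = 2.241.
Revised power = Φ(δ − 2.241) + Φ(−δ − 2.241) = Φ(1.648) + Φ(-6.131) = 0.9503 + 0.0000 = 0.9503.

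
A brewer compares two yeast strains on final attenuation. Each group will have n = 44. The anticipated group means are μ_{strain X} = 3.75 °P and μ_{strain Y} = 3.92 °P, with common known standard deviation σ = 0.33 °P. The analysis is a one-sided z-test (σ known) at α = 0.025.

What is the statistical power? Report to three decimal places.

Standardized effect: d = |μ_{strain X} − μ_{strain Y}| / σ = |3.75 − 3.92| / 0.33 = 0.5152
Noncentrality parameter: δ = d·√(n/2) = 0.5152 × √(44/2) = 2.4163
Critical value for a one-sided test at α = 0.025: z_α = 1.960.
Power = P(Z > 1.960 − δ) = Φ(0.456) = 0.6759.

Power ≈ 0.676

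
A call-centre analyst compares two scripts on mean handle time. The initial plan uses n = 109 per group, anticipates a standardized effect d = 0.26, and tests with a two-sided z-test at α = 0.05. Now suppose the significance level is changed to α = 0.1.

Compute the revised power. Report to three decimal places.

δ = d·√(n/2) = 0.26 × √(109/2) = 1.9194 (unchanged). New critical value: z_{0.05} = 1.645.
Revised power = Φ(δ − 1.645) + Φ(−δ − 1.645) = Φ(0.275) + Φ(-3.564) = 0.6082 + 0.0002 = 0.6084.

Power ≈ 0.608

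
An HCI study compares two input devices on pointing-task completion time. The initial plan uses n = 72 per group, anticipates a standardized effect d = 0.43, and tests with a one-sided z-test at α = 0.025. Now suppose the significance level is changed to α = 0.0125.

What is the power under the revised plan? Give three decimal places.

Power ≈ 0.633

δ = d·√(n/2) = 0.43 × √(72/2) = 2.5800 (unchanged). New critical value: z_{0.0125} = 2.241.
Revised power = P(Z > 2.241 − δ) = Φ(0.339) = 0.6325.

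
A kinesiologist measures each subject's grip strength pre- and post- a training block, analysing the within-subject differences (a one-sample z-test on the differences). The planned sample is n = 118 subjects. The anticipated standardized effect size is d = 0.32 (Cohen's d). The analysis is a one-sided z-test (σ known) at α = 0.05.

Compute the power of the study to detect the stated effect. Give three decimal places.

Noncentrality parameter: δ = d·√n = 0.32 × √118 = 3.4761
One-sided α = 0.05 → critical value z_{0.05} = 1.645.
Power = Φ(δ − 1.645) = Φ(1.831) = 0.9665.

Power ≈ 0.966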